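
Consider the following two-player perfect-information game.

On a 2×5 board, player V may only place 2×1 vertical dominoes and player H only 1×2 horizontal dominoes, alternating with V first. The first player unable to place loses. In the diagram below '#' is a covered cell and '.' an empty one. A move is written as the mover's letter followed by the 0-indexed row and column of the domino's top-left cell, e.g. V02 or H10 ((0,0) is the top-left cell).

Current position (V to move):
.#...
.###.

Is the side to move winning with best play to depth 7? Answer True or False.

V winning at [.#.../.###.]: True

p1 V@[.#.../.###.]: V00[##.../####.]-1 V04[.#..#/.####]+1*
p2 H@[.#..#/.####]: H02[.####/.####]-1*
p3 V@[.####/.####]: V00[#####/#####]+1*
p4 H@[#####/#####] terminal -1; root [.#.../.###.] d7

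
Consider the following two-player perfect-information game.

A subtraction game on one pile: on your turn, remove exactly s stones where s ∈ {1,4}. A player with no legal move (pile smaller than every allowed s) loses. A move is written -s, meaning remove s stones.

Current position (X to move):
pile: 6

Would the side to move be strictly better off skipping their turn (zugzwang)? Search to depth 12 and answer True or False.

zugzwang(6, X) = False

[6] X move#1: -1:+1/5*, -4:+1/2
[5] O move#2: -1:-1/4*, -4:-1/1
[4] X move#3: -1:-1/3, -4:+1/0*
[0] end (terminal -1, O#4); searched 6 to 12
pass branch (O moves first from the same position):
  | [6] O move#1: -1:+1/5*, -4:+1/2
  | [5] X move#2: -1:-1/4*, -4:-1/1
  | [4] O move#3: -1:-1/3, -4:+1/0*
  | [0] end (terminal -1, X#4); searched 6 to 12
X moving scores +1; X passing scores -1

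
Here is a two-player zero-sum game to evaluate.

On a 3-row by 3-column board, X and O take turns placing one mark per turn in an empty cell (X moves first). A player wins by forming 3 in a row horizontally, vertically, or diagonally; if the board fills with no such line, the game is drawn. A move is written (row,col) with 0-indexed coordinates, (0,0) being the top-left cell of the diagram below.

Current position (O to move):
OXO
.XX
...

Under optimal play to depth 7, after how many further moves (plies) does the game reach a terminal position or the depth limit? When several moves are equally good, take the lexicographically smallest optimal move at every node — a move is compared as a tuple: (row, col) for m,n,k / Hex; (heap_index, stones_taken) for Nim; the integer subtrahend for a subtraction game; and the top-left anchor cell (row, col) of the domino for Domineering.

PV length from [OXO/.XX/...]: 2 plies

p1 O@[OXO/.XX/...]: (1,0)[OXO/OXX/...]-1* (2,0)[OXO/.XX/O..]-1 (2,1)[OXO/.XX/.O.]-1 (2,2)[OXO/.XX/..O]-1
p2 X@[OXO/OXX/...]: (2,0)[OXO/OXX/X..]+0 (2,1)[OXO/OXX/.X.]+1* (2,2)[OXO/OXX/..X]-1
p3 O@[OXO/OXX/.X.] terminal -1; root [OXO/.XX/...] d7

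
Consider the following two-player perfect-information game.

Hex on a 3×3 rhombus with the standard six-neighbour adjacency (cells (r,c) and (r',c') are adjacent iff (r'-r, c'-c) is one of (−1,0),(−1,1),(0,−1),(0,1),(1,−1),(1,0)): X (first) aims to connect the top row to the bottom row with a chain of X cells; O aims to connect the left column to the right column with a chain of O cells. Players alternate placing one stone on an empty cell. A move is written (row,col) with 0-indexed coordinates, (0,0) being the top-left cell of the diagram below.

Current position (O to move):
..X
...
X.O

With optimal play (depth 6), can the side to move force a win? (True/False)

[..X/.../X.O] O move#1: (0,0):-1/O.X/.../X.O*, (0,1):-1/.OX/.../X.O, (1,0):-1/..X/O../X.O, (1,1):-1/..X/.O./X.O, (1,2):-1/..X/..O/X.O, (2,1):-1/..X/.../XOO
[O.X/.../X.O] X move#2: (0,1):+1/OXX/.../X.O*, (1,0):+1/O.X/X../X.O, (1,1):+1/O.X/.X./X.O, (1,2):+1/O.X/..X/X.O, (2,1):+1/O.X/.../XXO
[OXX/.../X.O] O move#3: (1,0):-1/OXX/O../X.O*, (1,1):-1/OXX/.O./X.O, (1,2):-1/OXX/..O/X.O, (2,1):-1/OXX/.../XOO
[OXX/O../X.O] X move#4: (1,1):+1/OXX/OX./X.O*, (1,2):+1/OXX/O.X/X.O, (2,1):+1/OXX/O../XXO
[OXX/OX./X.O] end (terminal -1, O#5); searched ..X/.../X.O to 6

O winning at [..X/.../X.O]: False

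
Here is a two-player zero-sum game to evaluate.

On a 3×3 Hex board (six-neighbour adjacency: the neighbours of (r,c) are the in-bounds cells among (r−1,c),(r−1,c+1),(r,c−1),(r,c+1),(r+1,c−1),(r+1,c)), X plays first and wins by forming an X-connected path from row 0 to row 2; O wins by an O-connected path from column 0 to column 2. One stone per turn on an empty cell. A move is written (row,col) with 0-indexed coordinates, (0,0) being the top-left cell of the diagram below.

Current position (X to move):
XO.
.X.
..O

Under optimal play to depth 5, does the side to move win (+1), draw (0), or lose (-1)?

[XO./.X./..O] X move#1: (0,2):+1/XOX/.X./..O*, (1,0):+1/XO./XX./..O, (1,2):+1/XO./.XX/..O, (2,0):+1/XO./.X./X.O, (2,1):+1/XO./.X./.XO
[XOX/.X./..O] O move#2: (1,0):-1/XOX/OX./..O*, (1,2):-1/XOX/.XO/..O, (2,0):-1/XOX/.X./O.O, (2,1):-1/XOX/.X./.OO
[XOX/OX./..O] X move#3: (1,2):+1/XOX/OXX/..O*, (2,0):+1/XOX/OX./X.O, (2,1):+1/XOX/OX./.XO
[XOX/OXX/..O] O move#4: (2,0):-1/XOX/OXX/O.O*, (2,1):-1/XOX/OXX/.OO
[XOX/OXX/O.O] X move#5: (2,1):+1/XOX/OXX/OXO*
[XOX/OXX/OXO] end (terminal -1, O#6); searched XO./.X./..O to 5

value(XO./.X./..O, X) = +1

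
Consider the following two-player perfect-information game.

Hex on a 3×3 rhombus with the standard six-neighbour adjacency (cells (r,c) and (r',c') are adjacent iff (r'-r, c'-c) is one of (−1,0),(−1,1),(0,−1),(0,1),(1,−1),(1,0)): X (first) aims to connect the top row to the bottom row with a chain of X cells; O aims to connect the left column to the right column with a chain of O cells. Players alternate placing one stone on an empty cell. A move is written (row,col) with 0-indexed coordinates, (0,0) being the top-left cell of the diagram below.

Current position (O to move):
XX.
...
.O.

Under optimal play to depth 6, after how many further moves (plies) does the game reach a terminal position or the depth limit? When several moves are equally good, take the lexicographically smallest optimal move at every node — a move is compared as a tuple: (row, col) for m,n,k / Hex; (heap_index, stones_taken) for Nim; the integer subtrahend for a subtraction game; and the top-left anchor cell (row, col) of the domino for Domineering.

PV length from [XX./.../.O.]: 5 plies

[XX./.../.O.] O move#1: (0,2):-1/XXO/.../.O., (1,0):+1/XX./O../.O.*, (1,1):+1/XX./.O./.O., (1,2):-1/XX./..O/.O., (2,0):+1/XX./.../OO., (2,2):-1/XX./.../.OO
[XX./O../.O.] X move#2: (0,2):-1/XXX/O../.O.*, (1,1):-1/XX./OX./.O., (1,2):-1/XX./O.X/.O., (2,0):-1/XX./O../XO., (2,2):-1/XX./O../.OX
[XXX/O../.O.] O move#3: (1,1):+1/XXX/OO./.O.*, (1,2):+1/XXX/O.O/.O., (2,0):+1/XXX/O../OO., (2,2):+1/XXX/O../.OO
[XXX/OO./.O.] X move#4: (1,2):-1/XXX/OOX/.O.*, (2,0):-1/XXX/OO./XO., (2,2):-1/XXX/OO./.OX
[XXX/OOX/.O.] O move#5: (2,0):-1/XXX/OOX/OO., (2,2):+1/XXX/OOX/.OO*
[XXX/OOX/.OO] end (terminal -1, X#6); searched XX./.../.O. to 6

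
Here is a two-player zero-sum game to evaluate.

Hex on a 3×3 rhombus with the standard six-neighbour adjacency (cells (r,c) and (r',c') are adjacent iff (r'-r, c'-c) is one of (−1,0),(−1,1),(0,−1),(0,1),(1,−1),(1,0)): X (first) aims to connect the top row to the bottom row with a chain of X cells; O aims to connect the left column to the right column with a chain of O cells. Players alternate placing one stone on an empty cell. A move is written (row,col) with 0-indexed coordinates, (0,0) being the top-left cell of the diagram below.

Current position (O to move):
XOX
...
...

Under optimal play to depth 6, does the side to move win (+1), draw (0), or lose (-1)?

value(XOX/.../..., O) = -1

p1 O@[XOX/.../...]: (1,0)[XOX/O../...]-1* (1,1)[XOX/.O./...]-1 (1,2)[XOX/..O/...]-1 (2,0)[XOX/.../O..]-1 (2,1)[XOX/.../.O.]-1 (2,2)[XOX/.../..O]-1
p2 X@[XOX/O../...]: (1,1)[XOX/OX./...]+1* (1,2)[XOX/O.X/...]+1 (2,0)[XOX/O../X..]+1 (2,1)[XOX/O../.X.]+1 (2,2)[XOX/O../..X]+1
p3 O@[XOX/OX./...]: (1,2)[XOX/OXO/...]-1* (2,0)[XOX/OX./O..]-1 (2,1)[XOX/OX./.O.]-1 (2,2)[XOX/OX./..O]-1
p4 X@[XOX/OXO/...]: (2,0)[XOX/OXO/X..]+1* (2,1)[XOX/OXO/.X.]+1 (2,2)[XOX/OXO/..X]+1
p5 O@[XOX/OXO/X..] terminal -1; root [XOX/.../...] d6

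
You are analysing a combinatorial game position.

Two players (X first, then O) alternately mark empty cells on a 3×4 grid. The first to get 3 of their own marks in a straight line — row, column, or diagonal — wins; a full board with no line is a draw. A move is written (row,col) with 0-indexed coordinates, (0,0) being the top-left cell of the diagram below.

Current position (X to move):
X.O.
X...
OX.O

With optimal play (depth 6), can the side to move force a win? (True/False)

X winning at [X.O./X.../OX.O]: True

ply 1, X at X.O./X.../OX.O | (0,1)=-1→XXO./X.../OX.O; (0,3)=-1→X.OX/X.../OX.O; (1,1)=+1→X.O./XX../OX.O*; (1,2)=-1→X.O./X.X./OX.O; (1,3)=-1→X.O./X..X/OX.O; (2,2)=-1→X.O./X.../OXXO
ply 2, O at X.O./XX../OX.O | (0,1)=-1→XOO./XX../OX.O*; (0,3)=-1→X.OO/XX../OX.O; (1,2)=-1→X.O./XXO./OX.O; (1,3)=-1→X.O./XX.O/OX.O; (2,2)=-1→X.O./XX../OXOO
ply 3, X at XOO./XX../OX.O | (0,3)=-1→XOOX/XX../OX.O; (1,2)=+1→XOO./XXX./OX.O*; (1,3)=-1→XOO./XX.X/OX.O; (2,2)=+1→XOO./XX../OXXO
ply 4: XOO./XXX./OX.O is terminal -1 (O); from X.O./X.../OX.O depth 6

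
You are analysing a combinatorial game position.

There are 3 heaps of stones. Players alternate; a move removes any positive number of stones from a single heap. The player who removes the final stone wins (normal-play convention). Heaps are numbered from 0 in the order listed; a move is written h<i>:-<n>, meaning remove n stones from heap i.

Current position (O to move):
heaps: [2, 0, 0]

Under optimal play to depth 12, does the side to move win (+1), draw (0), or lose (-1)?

value((2,0,0), O) = +1

ply 1, O at (2,0,0) | h0:-1=-1→(1,0,0); h0:-2=+1→(0,0,0)*
ply 2: (0,0,0) is terminal -1 (X); from (2,0,0) depth 12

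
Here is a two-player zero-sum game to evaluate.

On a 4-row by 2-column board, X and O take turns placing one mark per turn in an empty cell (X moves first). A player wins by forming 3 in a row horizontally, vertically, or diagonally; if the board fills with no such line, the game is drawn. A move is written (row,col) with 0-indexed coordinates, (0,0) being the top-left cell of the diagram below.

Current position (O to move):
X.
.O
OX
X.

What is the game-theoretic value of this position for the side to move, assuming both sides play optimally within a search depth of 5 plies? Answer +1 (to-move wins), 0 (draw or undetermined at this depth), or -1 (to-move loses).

value(X./.O/OX/X., O) = 0

[X./.O/OX/X.] O move#1: (0,1):+0/XO/.O/OX/X.*, (1,0):+0/X./OO/OX/X., (3,1):+0/X./.O/OX/XO
[XO/.O/OX/X.] X move#2: (1,0):+0/XO/XO/OX/X.*, (3,1):+0/XO/.O/OX/XX
[XO/XO/OX/X.] O move#3: (3,1):+0/XO/XO/OX/XO*
[XO/XO/OX/XO] end (terminal +0, X#4); searched X./.O/OX/X. to 5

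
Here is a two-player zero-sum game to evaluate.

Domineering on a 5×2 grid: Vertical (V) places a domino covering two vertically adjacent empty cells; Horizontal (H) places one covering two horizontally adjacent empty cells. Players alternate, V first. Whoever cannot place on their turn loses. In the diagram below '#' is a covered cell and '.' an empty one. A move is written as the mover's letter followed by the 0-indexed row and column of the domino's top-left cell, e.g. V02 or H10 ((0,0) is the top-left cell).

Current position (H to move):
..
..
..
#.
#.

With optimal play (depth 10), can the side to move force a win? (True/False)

H winning at [../../../#./#.]: True

ply 1, H at ../../../#./#. | H00=-1→##/../../#./#.; H10=+1→../##/../#./#.*; H20=-1→../../##/#./#.
ply 2, V at ../##/../#./#. | V21=-1→../##/.#/##/#.*; V31=-1→../##/../##/##
ply 3, H at ../##/.#/##/#. | H00=+1→##/##/.#/##/#.*
ply 4: ##/##/.#/##/#. is terminal -1 (V); from ../../../#./#. depth 10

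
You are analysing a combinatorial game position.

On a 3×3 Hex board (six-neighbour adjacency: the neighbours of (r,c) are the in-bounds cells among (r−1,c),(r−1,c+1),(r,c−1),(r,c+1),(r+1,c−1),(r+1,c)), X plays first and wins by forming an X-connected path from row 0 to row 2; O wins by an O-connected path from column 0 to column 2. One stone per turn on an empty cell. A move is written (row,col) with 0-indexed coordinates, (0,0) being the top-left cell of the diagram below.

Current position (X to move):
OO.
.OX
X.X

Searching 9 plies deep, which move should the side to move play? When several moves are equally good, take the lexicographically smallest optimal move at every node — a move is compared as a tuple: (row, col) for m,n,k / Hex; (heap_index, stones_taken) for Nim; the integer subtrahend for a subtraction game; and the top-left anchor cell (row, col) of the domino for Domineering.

X's best at [OO./.OX/X.X]: (0,2)

[OO./.OX/X.X] X move#1: (0,2):+1/OOX/.OX/X.X*, (1,0):-1/OO./XOX/X.X, (2,1):-1/OO./.OX/XXX
[OOX/.OX/X.X] end (terminal -1, O#2); searched OO./.OX/X.X to 9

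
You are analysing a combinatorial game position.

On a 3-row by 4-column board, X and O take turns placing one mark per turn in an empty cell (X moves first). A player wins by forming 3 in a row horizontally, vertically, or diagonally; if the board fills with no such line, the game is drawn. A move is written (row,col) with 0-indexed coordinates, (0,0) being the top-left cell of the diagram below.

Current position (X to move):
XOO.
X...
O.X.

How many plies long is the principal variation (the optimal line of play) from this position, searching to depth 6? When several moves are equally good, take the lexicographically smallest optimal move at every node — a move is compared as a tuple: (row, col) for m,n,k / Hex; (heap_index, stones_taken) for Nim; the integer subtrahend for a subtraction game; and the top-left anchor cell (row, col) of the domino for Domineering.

[XOO./X.../O.X.] X move#1: (0,3):-1/XOOX/X.../O.X., (1,1):+1/XOO./XX../O.X.*, (1,2):-1/XOO./X.X./O.X., (1,3):-1/XOO./X..X/O.X., (2,1):-1/XOO./X.../OXX., (2,3):-1/XOO./X.../O.XX
[XOO./XX../O.X.] end (terminal -1, O#2); searched XOO./X.../O.X. to 6

PV length from [XOO./X.../O.X.]: 1 ply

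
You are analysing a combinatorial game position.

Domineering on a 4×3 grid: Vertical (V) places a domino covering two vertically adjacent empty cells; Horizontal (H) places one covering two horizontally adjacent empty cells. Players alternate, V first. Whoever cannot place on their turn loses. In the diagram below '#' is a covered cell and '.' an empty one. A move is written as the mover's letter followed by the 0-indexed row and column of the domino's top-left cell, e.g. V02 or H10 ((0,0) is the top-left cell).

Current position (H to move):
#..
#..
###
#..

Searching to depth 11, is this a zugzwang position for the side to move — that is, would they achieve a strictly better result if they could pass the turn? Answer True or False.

zugzwang(#../#../###/#.., H) = False

ply 1, H at #../#../###/#.. | H01=+1→###/#../###/#..*; H11=+1→#../###/###/#..; H31=-1→#../#../###/###
ply 2: ###/#../###/#.. is terminal -1 (V); from #../#../###/#.. depth 11
if H skipped the turn, V would face:
~ ply 1, V at #../#../###/#.. | V01=+1→##./##./###/#..*; V02=+1→#.#/#.#/###/#..
~ ply 2, H at ##./##./###/#.. | H31=-1→##./##./###/###*
~ ply 3, V at ##./##./###/### | V02=+1→###/###/###/###*
~ ply 4: ###/###/###/### is terminal -1 (H); from #../#../###/#.. depth 11
compare (H): move=+1 vs pass=-1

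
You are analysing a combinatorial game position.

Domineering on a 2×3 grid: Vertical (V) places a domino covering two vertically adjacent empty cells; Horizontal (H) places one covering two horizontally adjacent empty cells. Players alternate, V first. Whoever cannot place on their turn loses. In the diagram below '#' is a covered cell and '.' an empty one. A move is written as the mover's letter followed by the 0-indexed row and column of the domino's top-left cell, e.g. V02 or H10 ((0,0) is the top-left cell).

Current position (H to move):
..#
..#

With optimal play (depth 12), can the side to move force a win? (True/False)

H winning at [..#/..#]: True

p1 H@[..#/..#]: H00[###/..#]+1* H10[..#/###]+1
p2 V@[###/..#] terminal -1; root [..#/..#] d12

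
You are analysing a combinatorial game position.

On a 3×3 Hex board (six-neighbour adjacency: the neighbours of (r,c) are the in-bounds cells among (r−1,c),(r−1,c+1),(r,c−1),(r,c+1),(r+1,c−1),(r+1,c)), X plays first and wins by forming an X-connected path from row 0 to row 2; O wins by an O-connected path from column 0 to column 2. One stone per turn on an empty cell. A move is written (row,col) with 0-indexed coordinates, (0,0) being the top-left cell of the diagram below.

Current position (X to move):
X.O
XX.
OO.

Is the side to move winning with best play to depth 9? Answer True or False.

X winning at [X.O/XX./OO.]: False

[X.O/XX./OO.] X move#1: (0,1):-1/XXO/XX./OO.*, (1,2):-1/X.O/XXX/OO., (2,2):-1/X.O/XX./OOX
[XXO/XX./OO.] O move#2: (1,2):+1/XXO/XXO/OO.*, (2,2):+1/XXO/XX./OOO
[XXO/XXO/OO.] end (terminal -1, X#3); searched X.O/XX./OO. to 9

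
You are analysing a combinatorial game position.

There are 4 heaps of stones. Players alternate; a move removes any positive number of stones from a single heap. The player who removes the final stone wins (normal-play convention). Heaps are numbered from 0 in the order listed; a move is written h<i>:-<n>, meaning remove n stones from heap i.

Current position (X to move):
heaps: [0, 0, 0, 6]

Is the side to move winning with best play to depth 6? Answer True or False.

X winning at [(0,0,0,6)]: True

[(0,0,0,6)] X move#1: h3:-1:-1/(0,0,0,5), h3:-2:-1/(0,0,0,4), h3:-3:-1/(0,0,0,3), h3:-4:-1/(0,0,0,2), h3:-5:-1/(0,0,0,1), h3:-6:+1/(0,0,0,0)*
[(0,0,0,0)] end (terminal -1, O#2); searched (0,0,0,6) to 6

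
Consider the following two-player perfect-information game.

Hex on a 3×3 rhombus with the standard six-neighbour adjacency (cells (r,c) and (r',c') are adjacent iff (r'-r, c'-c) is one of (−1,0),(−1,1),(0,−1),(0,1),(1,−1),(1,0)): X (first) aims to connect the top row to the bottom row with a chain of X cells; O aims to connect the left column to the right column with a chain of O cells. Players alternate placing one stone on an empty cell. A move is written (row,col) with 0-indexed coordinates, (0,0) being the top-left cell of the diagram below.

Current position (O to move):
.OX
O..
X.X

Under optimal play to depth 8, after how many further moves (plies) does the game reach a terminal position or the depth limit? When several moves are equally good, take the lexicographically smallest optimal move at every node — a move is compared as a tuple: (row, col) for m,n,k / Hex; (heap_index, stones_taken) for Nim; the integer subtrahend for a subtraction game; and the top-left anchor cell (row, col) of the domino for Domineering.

PV length from [.OX/O../X.X]: 2 plies

[.OX/O../X.X] O move#1: (0,0):-1/OOX/O../X.X*, (1,1):-1/.OX/OO./X.X, (1,2):-1/.OX/O.O/X.X, (2,1):-1/.OX/O../XOX
[OOX/O../X.X] X move#2: (1,1):+1/OOX/OX./X.X*, (1,2):+1/OOX/O.X/X.X, (2,1):+1/OOX/O../XXX
[OOX/OX./X.X] end (terminal -1, O#3); searched .OX/O../X.X to 8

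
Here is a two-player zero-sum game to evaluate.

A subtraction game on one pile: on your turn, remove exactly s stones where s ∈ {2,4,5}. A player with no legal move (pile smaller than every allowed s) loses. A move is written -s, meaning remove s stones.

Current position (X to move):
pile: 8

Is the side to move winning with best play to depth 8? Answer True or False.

ply 1, X at 8 | -2=-1→6*; -4=-1→4; -5=-1→3
ply 2, O at 6 | -2=-1→4; -4=-1→2; -5=+1→1*
ply 3: 1 is terminal -1 (X); from 8 depth 8

X winning at [8]: False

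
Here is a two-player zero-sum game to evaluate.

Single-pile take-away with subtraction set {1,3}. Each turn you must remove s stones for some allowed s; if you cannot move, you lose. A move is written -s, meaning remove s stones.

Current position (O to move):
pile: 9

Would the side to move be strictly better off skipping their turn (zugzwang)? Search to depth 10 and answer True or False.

zugzwang(9, O) = False

ply 1, O at 9 | -1=+1→8*; -3=+1→6
ply 2, X at 8 | -1=-1→7*; -3=-1→5
ply 3, O at 7 | -1=+1→6*; -3=+1→4
ply 4, X at 6 | -1=-1→5*; -3=-1→3
ply 5, O at 5 | -1=+1→4*; -3=+1→2
ply 6, X at 4 | -1=-1→3*; -3=-1→1
ply 7, O at 3 | -1=+1→2*; -3=+1→0
ply 8, X at 2 | -1=-1→1*
ply 9, O at 1 | -1=+1→0*
ply 10: 0 is terminal -1 (X); from 9 depth 10
suppose O passes — search the same position with X to move:
pass> ply 1, X at 9 | -1=+1→8*; -3=+1→6
pass> ply 2, O at 8 | -1=-1→7*; -3=-1→5
pass> ply 3, X at 7 | -1=+1→6*; -3=+1→4
pass> ply 4, O at 6 | -1=-1→5*; -3=-1→3
pass> ply 5, X at 5 | -1=+1→4*; -3=+1→2
pass> ply 6, O at 4 | -1=-1→3*; -3=-1→1
pass> ply 7, X at 3 | -1=+1→2*; -3=+1→0
pass> ply 8, O at 2 | -1=-1→1*
pass> ply 9, X at 1 | -1=+1→0*
pass> ply 10: 0 is terminal -1 (O); from 9 depth 10
for O: play +1, pass -1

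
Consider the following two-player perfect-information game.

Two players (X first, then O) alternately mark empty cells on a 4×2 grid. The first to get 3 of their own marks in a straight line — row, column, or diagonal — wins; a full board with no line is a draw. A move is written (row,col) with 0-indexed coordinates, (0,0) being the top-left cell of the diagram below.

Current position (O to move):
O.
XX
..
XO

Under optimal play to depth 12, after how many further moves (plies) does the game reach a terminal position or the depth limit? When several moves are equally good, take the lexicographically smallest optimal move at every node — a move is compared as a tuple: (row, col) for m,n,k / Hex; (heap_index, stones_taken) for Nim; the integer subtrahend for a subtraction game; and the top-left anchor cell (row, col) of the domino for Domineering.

PV length from [O./XX/../XO]: 3 plies

p1 O@[O./XX/../XO]: (0,1)[OO/XX/../XO]-1 (2,0)[O./XX/O./XO]+0* (2,1)[O./XX/.O/XO]-1
p2 X@[O./XX/O./XO]: (0,1)[OX/XX/O./XO]+0* (2,1)[O./XX/OX/XO]+0
p3 O@[OX/XX/O./XO]: (2,1)[OX/XX/OO/XO]+0*
p4 X@[OX/XX/OO/XO] terminal +0; root [O./XX/../XO] d12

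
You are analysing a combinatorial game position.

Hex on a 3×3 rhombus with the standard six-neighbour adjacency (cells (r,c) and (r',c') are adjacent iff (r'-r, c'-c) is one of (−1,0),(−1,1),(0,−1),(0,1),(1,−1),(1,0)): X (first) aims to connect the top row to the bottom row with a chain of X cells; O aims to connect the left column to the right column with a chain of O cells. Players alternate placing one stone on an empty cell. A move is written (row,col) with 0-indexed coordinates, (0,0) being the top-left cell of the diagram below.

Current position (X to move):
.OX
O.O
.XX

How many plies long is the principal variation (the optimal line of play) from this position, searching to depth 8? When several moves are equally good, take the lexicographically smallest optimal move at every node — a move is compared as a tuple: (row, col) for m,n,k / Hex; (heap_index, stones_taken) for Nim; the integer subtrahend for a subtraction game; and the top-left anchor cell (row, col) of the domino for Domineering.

[.OX/O.O/.XX] X move#1: (0,0):-1/XOX/O.O/.XX, (1,1):+1/.OX/OXO/.XX*, (2,0):-1/.OX/O.O/XXX
[.OX/OXO/.XX] end (terminal -1, O#2); searched .OX/O.O/.XX to 8

PV length from [.OX/O.O/.XX]: 1 ply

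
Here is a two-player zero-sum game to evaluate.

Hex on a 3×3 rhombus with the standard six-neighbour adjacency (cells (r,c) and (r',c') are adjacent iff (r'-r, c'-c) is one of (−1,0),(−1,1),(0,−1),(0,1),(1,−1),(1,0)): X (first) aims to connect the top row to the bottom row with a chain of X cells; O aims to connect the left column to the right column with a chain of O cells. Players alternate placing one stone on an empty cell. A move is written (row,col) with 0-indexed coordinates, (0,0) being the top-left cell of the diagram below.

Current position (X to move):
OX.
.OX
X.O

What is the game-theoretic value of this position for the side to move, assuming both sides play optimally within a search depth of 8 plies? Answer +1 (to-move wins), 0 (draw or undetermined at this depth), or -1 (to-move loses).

value(OX./.OX/X.O, X) = +1

[OX./.OX/X.O] X move#1: (0,2):+1/OXX/.OX/X.O*, (1,0):+1/OX./XOX/X.O, (2,1):+1/OX./.OX/XXO
[OXX/.OX/X.O] O move#2: (1,0):-1/OXX/OOX/X.O*, (2,1):-1/OXX/.OX/XOO
[OXX/OOX/X.O] X move#3: (2,1):+1/OXX/OOX/XXO*
[OXX/OOX/XXO] end (terminal -1, O#4); searched OX./.OX/X.O to 8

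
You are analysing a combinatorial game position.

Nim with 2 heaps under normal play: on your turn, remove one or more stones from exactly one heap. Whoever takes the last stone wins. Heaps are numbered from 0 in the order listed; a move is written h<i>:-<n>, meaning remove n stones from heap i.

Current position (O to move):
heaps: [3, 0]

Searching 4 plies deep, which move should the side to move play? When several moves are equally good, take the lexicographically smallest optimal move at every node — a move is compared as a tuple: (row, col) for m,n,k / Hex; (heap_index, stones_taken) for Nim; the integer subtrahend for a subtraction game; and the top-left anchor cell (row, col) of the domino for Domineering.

O's best at [(3,0)]: h0:-3

ply 1, O at (3,0) | h0:-1=-1→(2,0); h0:-2=-1→(1,0); h0:-3=+1→(0,0)*
ply 2: (0,0) is terminal -1 (X); from (3,0) depth 4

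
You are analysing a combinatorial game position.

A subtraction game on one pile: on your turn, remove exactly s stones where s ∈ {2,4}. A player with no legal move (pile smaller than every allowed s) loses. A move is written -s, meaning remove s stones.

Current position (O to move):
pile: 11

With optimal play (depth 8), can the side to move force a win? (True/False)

ply 1, O at 11 | -2=-1→9; -4=+1→7*
ply 2, X at 7 | -2=-1→5*; -4=-1→3
ply 3, O at 5 | -2=-1→3; -4=+1→1*
ply 4: 1 is terminal -1 (X); from 11 depth 8

O winning at [11]: True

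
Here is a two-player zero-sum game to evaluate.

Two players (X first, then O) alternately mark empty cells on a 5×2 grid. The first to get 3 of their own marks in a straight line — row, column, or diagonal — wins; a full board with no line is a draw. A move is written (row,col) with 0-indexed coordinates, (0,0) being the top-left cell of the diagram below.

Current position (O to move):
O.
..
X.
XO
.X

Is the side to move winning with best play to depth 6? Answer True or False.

p1 O@[O./../X./XO/.X]: (0,1)[OO/../X./XO/.X]-1* (1,0)[O./O./X./XO/.X]-1 (1,1)[O./.O/X./XO/.X]-1 (2,1)[O./../XO/XO/.X]-1 (4,0)[O./../X./XO/OX]-1
p2 X@[OO/../X./XO/.X]: (1,0)[OO/X./X./XO/.X]+1* (1,1)[OO/.X/X./XO/.X]+1 (2,1)[OO/../XX/XO/.X]+1 (4,0)[OO/../X./XO/XX]+1
p3 O@[OO/X./X./XO/.X] terminal -1; root [O./../X./XO/.X] d6

O winning at [O./../X./XO/.X]: False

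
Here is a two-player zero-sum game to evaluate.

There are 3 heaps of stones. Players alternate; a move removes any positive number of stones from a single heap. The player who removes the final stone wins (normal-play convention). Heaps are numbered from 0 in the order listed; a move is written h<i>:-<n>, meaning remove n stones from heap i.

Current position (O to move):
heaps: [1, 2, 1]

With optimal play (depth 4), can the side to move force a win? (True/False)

[(1,2,1)] O move#1: h0:-1:-1/(0,2,1), h1:-1:-1/(1,1,1), h1:-2:+1/(1,0,1)*, h2:-1:-1/(1,2,0)
[(1,0,1)] X move#2: h0:-1:-1/(0,0,1)*, h2:-1:-1/(1,0,0)
[(0,0,1)] O move#3: h2:-1:+1/(0,0,0)*
[(0,0,0)] end (terminal -1, X#4); searched (1,2,1) to 4

O winning at [(1,2,1)]: True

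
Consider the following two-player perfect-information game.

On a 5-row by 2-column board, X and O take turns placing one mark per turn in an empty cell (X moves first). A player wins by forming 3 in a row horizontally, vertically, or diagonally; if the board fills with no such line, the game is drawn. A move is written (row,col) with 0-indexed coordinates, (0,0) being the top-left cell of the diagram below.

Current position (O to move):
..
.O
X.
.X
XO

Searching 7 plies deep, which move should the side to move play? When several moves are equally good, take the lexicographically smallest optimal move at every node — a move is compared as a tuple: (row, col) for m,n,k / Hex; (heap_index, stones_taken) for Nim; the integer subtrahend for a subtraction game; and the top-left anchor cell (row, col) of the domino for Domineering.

[../.O/X./.X/XO] O move#1: (0,0):-1/O./.O/X./.X/XO, (0,1):-1/.O/.O/X./.X/XO, (1,0):-1/../OO/X./.X/XO, (2,1):-1/../.O/XO/.X/XO, (3,0):+0/../.O/X./OX/XO*
[../.O/X./OX/XO] X move#2: (0,0):+0/X./.O/X./OX/XO*, (0,1):+0/.X/.O/X./OX/XO, (1,0):+0/../XO/X./OX/XO, (2,1):+0/../.O/XX/OX/XO
[X./.O/X./OX/XO] O move#3: (0,1):-1/XO/.O/X./OX/XO, (1,0):+0/X./OO/X./OX/XO*, (2,1):-1/X./.O/XO/OX/XO
[X./OO/X./OX/XO] X move#4: (0,1):+0/XX/OO/X./OX/XO*, (2,1):+0/X./OO/XX/OX/XO
[XX/OO/X./OX/XO] O move#5: (2,1):+0/XX/OO/XO/OX/XO*
[XX/OO/XO/OX/XO] end (terminal +0, X#6); searched ../.O/X./.X/XO to 7

O's best at [../.O/X./.X/XO]: (3,0)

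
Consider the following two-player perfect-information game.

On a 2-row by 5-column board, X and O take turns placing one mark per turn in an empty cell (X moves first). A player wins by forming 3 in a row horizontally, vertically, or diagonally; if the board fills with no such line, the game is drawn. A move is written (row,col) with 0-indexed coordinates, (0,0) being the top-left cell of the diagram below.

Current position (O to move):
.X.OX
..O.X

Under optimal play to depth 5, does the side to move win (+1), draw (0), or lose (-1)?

ply 1, O at .X.OX/..O.X | (0,0)=+0→OX.OX/..O.X; (0,2)=+0→.XOOX/..O.X; (1,0)=+0→.X.OX/O.O.X; (1,1)=+1→.X.OX/.OO.X*; (1,3)=+0→.X.OX/..OOX
ply 2, X at .X.OX/.OO.X | (0,0)=-1→XX.OX/.OO.X*; (0,2)=-1→.XXOX/.OO.X; (1,0)=-1→.X.OX/XOO.X; (1,3)=-1→.X.OX/.OOXX
ply 3, O at XX.OX/.OO.X | (0,2)=+1→XXOOX/.OO.X*; (1,0)=+1→XX.OX/OOO.X; (1,3)=+1→XX.OX/.OOOX
ply 4, X at XXOOX/.OO.X | (1,0)=-1→XXOOX/XOO.X*; (1,3)=-1→XXOOX/.OOXX
ply 5, O at XXOOX/XOO.X | (1,3)=+1→XXOOX/XOOOX*
ply 6: XXOOX/XOOOX is terminal -1 (X); from .X.OX/..O.X depth 5

value(.X.OX/..O.X, O) = +1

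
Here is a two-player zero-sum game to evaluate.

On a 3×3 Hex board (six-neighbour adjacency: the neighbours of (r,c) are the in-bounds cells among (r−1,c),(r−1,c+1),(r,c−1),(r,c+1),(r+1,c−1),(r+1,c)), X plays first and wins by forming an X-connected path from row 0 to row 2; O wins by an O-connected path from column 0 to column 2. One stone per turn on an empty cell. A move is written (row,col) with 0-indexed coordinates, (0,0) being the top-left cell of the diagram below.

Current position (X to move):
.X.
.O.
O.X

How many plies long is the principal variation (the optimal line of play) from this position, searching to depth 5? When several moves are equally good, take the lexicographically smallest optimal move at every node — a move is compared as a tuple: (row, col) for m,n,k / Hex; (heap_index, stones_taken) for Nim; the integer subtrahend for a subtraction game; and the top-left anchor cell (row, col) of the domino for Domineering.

PV length from [.X./.O./O.X]: 2 plies

p1 X@[.X./.O./O.X]: (0,0)[XX./.O./O.X]-1* (0,2)[.XX/.O./O.X]-1 (1,0)[.X./XO./O.X]-1 (1,2)[.X./.OX/O.X]-1 (2,1)[.X./.O./OXX]-1
p2 O@[XX./.O./O.X]: (0,2)[XXO/.O./O.X]+1* (1,0)[XX./OO./O.X]+1 (1,2)[XX./.OO/O.X]+1 (2,1)[XX./.O./OOX]+1
p3 X@[XXO/.O./O.X] terminal -1; root [.X./.O./O.X] d5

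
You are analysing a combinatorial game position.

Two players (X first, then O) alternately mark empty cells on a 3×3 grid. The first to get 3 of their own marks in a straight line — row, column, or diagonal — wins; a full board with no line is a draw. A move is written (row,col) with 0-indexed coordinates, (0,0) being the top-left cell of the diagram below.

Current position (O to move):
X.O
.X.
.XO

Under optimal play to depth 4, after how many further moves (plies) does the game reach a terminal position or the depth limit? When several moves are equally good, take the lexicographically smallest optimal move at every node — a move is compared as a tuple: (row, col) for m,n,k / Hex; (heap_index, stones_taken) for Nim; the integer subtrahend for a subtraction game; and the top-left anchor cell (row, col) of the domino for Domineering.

PV length from [X.O/.X./.XO]: 1 ply

[X.O/.X./.XO] O move#1: (0,1):+0/XOO/.X./.XO, (1,0):-1/X.O/OX./.XO, (1,2):+1/X.O/.XO/.XO*, (2,0):-1/X.O/.X./OXO
[X.O/.XO/.XO] end (terminal -1, X#2); searched X.O/.X./.XO to 4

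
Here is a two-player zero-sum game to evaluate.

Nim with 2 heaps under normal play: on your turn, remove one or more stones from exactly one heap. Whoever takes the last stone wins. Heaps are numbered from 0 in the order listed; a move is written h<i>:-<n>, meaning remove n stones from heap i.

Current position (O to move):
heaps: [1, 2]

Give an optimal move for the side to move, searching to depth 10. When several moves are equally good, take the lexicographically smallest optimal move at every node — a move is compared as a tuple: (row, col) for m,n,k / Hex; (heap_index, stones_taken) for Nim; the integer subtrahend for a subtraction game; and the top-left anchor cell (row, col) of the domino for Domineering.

ply 1, O at (1,2) | h0:-1=-1→(0,2); h1:-1=+1→(1,1)*; h1:-2=-1→(1,0)
ply 2, X at (1,1) | h0:-1=-1→(0,1)*; h1:-1=-1→(1,0)
ply 3, O at (0,1) | h1:-1=+1→(0,0)*
ply 4: (0,0) is terminal -1 (X); from (1,2) depth 10

O's best at [(1,2)]: h1:-1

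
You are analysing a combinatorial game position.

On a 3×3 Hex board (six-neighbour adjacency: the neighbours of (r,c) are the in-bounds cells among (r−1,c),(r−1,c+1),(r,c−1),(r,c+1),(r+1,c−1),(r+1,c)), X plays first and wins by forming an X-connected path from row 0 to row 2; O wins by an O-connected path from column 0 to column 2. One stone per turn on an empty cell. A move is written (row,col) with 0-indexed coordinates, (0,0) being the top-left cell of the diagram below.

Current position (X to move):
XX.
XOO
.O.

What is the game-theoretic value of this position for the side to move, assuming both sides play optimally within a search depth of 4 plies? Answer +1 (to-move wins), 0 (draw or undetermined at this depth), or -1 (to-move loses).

ply 1, X at XX./XOO/.O. | (0,2)=-1→XXX/XOO/.O.; (2,0)=+1→XX./XOO/XO.*; (2,2)=-1→XX./XOO/.OX
ply 2: XX./XOO/XO. is terminal -1 (O); from XX./XOO/.O. depth 4

value(XX./XOO/.O., X) = +1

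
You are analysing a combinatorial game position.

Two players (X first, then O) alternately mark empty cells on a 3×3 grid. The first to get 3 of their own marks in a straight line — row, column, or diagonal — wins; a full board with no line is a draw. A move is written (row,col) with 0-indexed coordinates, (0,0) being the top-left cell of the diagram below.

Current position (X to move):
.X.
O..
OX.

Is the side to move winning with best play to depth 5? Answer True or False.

p1 X@[.X./O../OX.]: (0,0)[XX./O../OX.]+1* (0,2)[.XX/O../OX.]-1 (1,1)[.X./OX./OX.]+1 (1,2)[.X./O.X/OX.]-1 (2,2)[.X./O../OXX]-1
p2 O@[XX./O../OX.]: (0,2)[XXO/O../OX.]-1* (1,1)[XX./OO./OX.]-1 (1,2)[XX./O.O/OX.]-1 (2,2)[XX./O../OXO]-1
p3 X@[XXO/O../OX.]: (1,1)[XXO/OX./OX.]+1* (1,2)[XXO/O.X/OX.]-1 (2,2)[XXO/O../OXX]-1
p4 O@[XXO/OX./OX.] terminal -1; root [.X./O../OX.] d5

X winning at [.X./O../OX.]: True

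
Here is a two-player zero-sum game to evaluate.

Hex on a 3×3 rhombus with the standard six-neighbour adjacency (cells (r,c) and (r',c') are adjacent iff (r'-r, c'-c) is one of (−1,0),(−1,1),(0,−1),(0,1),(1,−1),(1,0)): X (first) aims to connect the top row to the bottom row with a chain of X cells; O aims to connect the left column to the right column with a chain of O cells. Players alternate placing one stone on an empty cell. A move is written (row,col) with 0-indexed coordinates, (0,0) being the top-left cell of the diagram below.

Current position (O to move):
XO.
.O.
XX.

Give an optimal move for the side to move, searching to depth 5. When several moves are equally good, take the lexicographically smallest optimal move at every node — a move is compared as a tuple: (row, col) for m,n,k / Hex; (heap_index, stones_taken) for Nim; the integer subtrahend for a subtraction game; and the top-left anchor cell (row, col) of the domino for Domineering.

O's best at [XO./.O./XX.]: (1,0)

p1 O@[XO./.O./XX.]: (0,2)[XOO/.O./XX.]-1 (1,0)[XO./OO./XX.]+1* (1,2)[XO./.OO/XX.]-1 (2,2)[XO./.O./XXO]-1
p2 X@[XO./OO./XX.]: (0,2)[XOX/OO./XX.]-1* (1,2)[XO./OOX/XX.]-1 (2,2)[XO./OO./XXX]-1
p3 O@[XOX/OO./XX.]: (1,2)[XOX/OOO/XX.]+1* (2,2)[XOX/OO./XXO]-1
p4 X@[XOX/OOO/XX.] terminal -1; root [XO./.O./XX.] d5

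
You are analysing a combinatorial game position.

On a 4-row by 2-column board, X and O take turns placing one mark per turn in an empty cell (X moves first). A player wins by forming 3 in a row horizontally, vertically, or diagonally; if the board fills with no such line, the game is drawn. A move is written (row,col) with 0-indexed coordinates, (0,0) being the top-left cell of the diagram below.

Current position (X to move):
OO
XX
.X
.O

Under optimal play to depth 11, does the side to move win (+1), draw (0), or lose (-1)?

[OO/XX/.X/.O] X move#1: (2,0):+0/OO/XX/XX/.O*, (3,0):+0/OO/XX/.X/XO
[OO/XX/XX/.O] O move#2: (3,0):+0/OO/XX/XX/OO*
[OO/XX/XX/OO] end (terminal +0, X#3); searched OO/XX/.X/.O to 11

value(OO/XX/.X/.O, X) = 0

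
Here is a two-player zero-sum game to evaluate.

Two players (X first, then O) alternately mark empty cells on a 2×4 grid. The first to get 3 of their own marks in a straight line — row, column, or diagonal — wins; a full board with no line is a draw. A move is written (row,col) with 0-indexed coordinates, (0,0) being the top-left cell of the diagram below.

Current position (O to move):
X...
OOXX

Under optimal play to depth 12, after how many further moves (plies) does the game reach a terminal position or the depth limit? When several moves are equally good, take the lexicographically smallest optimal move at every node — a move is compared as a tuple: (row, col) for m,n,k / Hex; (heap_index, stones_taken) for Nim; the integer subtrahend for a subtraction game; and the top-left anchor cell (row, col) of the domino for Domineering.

PV length from [X.../OOXX]: 3 plies

ply 1, O at X.../OOXX | (0,1)=+0→XO../OOXX*; (0,2)=+0→X.O./OOXX; (0,3)=+0→X..O/OOXX
ply 2, X at XO../OOXX | (0,2)=+0→XOX./OOXX*; (0,3)=+0→XO.X/OOXX
ply 3, O at XOX./OOXX | (0,3)=+0→XOXO/OOXX*
ply 4: XOXO/OOXX is terminal +0 (X); from X.../OOXX depth 12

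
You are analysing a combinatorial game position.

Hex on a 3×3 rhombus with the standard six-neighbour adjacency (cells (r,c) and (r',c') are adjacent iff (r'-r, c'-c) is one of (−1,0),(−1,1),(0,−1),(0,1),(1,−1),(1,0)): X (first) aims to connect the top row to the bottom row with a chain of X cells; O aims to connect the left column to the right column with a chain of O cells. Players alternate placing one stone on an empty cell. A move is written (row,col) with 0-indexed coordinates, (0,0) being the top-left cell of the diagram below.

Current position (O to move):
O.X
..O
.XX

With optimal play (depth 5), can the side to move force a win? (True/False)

O winning at [O.X/..O/.XX]: True

[O.X/..O/.XX] O move#1: (0,1):-1/OOX/..O/.XX, (1,0):-1/O.X/O.O/.XX, (1,1):+1/O.X/.OO/.XX*, (2,0):-1/O.X/..O/OXX
[O.X/.OO/.XX] X move#2: (0,1):-1/OXX/.OO/.XX*, (1,0):-1/O.X/XOO/.XX, (2,0):-1/O.X/.OO/XXX
[OXX/.OO/.XX] O move#3: (1,0):+1/OXX/OOO/.XX*, (2,0):+1/OXX/.OO/OXX
[OXX/OOO/.XX] end (terminal -1, X#4); searched O.X/..O/.XX to 5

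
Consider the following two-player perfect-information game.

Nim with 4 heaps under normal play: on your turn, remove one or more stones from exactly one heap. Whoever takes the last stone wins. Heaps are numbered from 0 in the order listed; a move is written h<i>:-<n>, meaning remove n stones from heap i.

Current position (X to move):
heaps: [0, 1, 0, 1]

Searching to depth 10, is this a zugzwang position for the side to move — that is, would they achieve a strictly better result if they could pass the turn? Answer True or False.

zugzwang((0,1,0,1), X) = True

[(0,1,0,1)] X move#1: h1:-1:-1/(0,0,0,1)*, h3:-1:-1/(0,1,0,0)
[(0,0,0,1)] O move#2: h3:-1:+1/(0,0,0,0)*
[(0,0,0,0)] end (terminal -1, X#3); searched (0,1,0,1) to 10
if X skipped the turn, O would face:
~ [(0,1,0,1)] O move#1: h1:-1:-1/(0,0,0,1)*, h3:-1:-1/(0,1,0,0)
~ [(0,0,0,1)] X move#2: h3:-1:+1/(0,0,0,0)*
~ [(0,0,0,0)] end (terminal -1, O#3); searched (0,1,0,1) to 10
compare (X): move=-1 vs pass=+1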